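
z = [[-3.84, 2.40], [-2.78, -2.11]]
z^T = [[-3.84,-2.78], [2.4,-2.11]]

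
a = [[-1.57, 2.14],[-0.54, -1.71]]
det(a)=3.840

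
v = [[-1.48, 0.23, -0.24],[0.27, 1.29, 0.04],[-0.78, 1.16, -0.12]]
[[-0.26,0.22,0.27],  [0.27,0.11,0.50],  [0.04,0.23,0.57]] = v @ [[0.17, -0.17, -0.08], [0.17, 0.11, 0.41], [0.20, 0.25, -0.23]]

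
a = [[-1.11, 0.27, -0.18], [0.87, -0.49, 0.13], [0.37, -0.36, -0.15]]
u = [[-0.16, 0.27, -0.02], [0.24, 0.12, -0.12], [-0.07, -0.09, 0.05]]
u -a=[[0.95, 0.00, 0.16],  [-0.63, 0.61, -0.25],  [-0.44, 0.27, 0.2]]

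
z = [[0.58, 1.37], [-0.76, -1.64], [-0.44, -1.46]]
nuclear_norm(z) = 2.96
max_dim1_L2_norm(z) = 1.81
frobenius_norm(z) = 2.79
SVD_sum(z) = [[0.56, 1.38], [-0.67, -1.67], [-0.57, -1.41]] + [[0.02, -0.01], [-0.09, 0.03], [0.13, -0.05]]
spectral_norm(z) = 2.79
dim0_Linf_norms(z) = [0.76, 1.64]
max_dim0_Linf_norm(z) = 1.64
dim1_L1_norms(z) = [1.95, 2.4, 1.9]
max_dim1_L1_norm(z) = 2.4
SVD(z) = [[-0.53, 0.16], [0.65, -0.56], [0.54, 0.82]] @ diag([2.7888434550873393, 0.1674878593107946]) @ [[-0.37, -0.93], [0.93, -0.37]]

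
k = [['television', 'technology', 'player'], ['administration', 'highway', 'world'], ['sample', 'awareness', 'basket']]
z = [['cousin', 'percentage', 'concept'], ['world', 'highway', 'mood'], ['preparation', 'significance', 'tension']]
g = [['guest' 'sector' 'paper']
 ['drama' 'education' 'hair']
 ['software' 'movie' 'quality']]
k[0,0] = 'television'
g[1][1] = 'education'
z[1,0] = 'world'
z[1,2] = 'mood'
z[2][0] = 'preparation'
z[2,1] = 'significance'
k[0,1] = 'technology'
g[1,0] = 'drama'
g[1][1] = 'education'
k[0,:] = ['television', 'technology', 'player']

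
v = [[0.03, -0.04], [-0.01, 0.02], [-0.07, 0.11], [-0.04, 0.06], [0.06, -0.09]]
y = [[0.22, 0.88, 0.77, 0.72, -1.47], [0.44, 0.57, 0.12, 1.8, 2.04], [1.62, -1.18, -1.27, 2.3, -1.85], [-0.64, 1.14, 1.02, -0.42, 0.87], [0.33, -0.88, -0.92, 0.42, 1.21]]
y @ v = [[-0.17, 0.27], [0.05, -0.07], [-0.05, 0.08], [-0.03, 0.06], [0.14, -0.22]]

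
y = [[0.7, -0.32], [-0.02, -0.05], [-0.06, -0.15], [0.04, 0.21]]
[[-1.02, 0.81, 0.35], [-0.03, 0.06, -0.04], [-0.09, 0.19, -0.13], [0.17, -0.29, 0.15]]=y @ [[-1.0,0.48,0.75], [0.99,-1.49,0.55]]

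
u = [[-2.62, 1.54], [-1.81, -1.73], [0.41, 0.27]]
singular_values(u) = [3.23, 2.3]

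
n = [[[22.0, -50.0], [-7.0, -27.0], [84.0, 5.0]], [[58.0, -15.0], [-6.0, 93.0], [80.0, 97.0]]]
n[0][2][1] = 5.0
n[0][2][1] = 5.0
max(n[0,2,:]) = 84.0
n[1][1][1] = 93.0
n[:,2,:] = [[84.0, 5.0], [80.0, 97.0]]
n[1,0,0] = 58.0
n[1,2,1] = 97.0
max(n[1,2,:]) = 97.0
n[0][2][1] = 5.0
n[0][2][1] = 5.0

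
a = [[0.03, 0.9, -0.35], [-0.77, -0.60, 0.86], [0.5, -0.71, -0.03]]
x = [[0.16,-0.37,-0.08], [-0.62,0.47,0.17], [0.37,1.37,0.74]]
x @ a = [[0.25, 0.42, -0.37], [-0.3, -0.96, 0.62], [-0.67, -1.01, 1.03]]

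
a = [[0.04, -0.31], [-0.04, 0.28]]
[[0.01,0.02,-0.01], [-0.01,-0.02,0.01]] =a @ [[0.05, 0.00, 0.07], [-0.03, -0.06, 0.04]]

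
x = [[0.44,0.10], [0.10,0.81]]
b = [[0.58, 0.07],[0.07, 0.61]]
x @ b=[[0.26, 0.09], [0.11, 0.50]]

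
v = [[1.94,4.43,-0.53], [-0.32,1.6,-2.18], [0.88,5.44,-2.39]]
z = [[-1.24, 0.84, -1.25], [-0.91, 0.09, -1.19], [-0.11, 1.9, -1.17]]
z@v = [[-3.77, -10.95, 1.81],[-2.84, -10.36, 3.13],[-1.85, -3.81, -1.29]]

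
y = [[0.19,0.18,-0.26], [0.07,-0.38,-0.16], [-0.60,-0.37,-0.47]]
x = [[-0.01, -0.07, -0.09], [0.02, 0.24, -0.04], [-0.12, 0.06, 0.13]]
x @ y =[[0.05, 0.06, 0.06],[0.04, -0.07, -0.02],[-0.10, -0.09, -0.04]]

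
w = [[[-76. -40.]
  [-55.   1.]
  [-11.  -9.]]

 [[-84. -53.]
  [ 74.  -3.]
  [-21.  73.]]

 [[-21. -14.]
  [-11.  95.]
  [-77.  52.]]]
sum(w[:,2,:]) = 7.0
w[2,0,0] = -21.0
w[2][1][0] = -11.0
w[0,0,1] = -40.0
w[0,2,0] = -11.0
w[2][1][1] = 95.0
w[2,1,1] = 95.0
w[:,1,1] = [1.0, -3.0, 95.0]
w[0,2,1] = -9.0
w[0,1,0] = -55.0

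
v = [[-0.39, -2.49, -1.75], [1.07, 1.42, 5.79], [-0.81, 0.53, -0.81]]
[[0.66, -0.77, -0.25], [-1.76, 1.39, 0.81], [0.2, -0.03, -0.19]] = v@[[0.0, -0.06, 0.11], [-0.06, 0.17, 0.0], [-0.29, 0.21, 0.12]]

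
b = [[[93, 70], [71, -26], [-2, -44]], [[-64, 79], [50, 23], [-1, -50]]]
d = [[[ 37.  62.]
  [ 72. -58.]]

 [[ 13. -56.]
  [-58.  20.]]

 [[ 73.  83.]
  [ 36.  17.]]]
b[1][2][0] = -1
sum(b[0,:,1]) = 0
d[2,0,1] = 83.0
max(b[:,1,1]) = 23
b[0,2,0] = -2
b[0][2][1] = -44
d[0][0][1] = 62.0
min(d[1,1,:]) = -58.0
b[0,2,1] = -44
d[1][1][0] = -58.0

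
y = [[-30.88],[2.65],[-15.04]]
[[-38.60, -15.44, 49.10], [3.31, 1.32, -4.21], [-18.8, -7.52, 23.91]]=y@[[1.25, 0.50, -1.59]]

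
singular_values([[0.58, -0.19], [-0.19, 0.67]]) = [0.82, 0.43]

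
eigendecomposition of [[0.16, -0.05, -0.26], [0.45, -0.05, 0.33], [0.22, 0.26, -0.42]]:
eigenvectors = [[0.04+0.49j, (0.04-0.49j), 0.22+0.00j], [0.78+0.00j, 0.78-0.00j, (-0.64+0j)], [0.38-0.00j, (0.38+0j), 0.74+0.00j]]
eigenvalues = [(0.14+0.28j), (0.14-0.28j), (-0.58+0j)]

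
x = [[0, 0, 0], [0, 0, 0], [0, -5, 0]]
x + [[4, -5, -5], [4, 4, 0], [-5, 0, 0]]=[[4, -5, -5], [4, 4, 0], [-5, -5, 0]]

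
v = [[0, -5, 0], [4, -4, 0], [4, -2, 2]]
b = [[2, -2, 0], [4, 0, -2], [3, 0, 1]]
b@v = [[-8, -2, 0], [-8, -16, -4], [4, -17, 2]]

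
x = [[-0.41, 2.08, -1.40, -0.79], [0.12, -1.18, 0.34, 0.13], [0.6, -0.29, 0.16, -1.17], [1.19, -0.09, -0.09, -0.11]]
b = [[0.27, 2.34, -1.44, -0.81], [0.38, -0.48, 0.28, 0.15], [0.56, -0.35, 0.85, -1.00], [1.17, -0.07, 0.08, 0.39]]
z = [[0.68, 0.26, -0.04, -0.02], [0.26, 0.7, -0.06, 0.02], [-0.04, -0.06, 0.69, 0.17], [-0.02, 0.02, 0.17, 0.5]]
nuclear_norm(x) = 5.73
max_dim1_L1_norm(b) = 4.86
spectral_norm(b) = 2.97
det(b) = -0.36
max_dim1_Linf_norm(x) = 2.08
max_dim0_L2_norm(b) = 2.42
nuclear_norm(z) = 2.57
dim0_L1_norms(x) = [2.32, 3.64, 1.99, 2.2]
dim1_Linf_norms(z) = [0.68, 0.7, 0.69, 0.5]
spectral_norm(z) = 0.97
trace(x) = -1.54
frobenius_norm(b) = 3.53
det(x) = -1.41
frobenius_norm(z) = 1.37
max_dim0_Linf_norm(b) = 2.34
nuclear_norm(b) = 5.72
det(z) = 0.13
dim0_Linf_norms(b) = [1.17, 2.34, 1.44, 1.0]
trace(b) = 1.03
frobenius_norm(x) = 3.45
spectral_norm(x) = 2.92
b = z + x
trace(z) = 2.57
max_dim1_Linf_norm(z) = 0.7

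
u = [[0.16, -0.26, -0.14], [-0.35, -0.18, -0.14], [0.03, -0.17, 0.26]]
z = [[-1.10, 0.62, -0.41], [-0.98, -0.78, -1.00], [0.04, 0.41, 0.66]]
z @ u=[[-0.41, 0.24, -0.04], [0.09, 0.57, -0.01], [-0.12, -0.20, 0.11]]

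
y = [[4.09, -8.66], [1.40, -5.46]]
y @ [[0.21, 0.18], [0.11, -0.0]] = [[-0.09, 0.74], [-0.31, 0.25]]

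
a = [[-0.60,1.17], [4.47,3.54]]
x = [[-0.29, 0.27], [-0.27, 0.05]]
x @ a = [[1.38, 0.62], [0.39, -0.14]]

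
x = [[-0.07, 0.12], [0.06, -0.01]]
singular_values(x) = [0.14, 0.04]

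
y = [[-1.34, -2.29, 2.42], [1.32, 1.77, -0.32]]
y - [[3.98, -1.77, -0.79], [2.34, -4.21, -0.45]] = [[-5.32, -0.52, 3.21],[-1.02, 5.98, 0.13]]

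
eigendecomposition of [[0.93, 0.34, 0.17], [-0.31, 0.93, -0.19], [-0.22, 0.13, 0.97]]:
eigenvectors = [[(0.65+0j), 0.65-0.00j, -0.38+0.00j], [-0.15+0.61j, (-0.15-0.61j), -0.47+0.00j], [0.24+0.36j, (0.24-0.36j), (0.79+0j)]]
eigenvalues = [(0.92+0.41j), (0.92-0.41j), (1+0j)]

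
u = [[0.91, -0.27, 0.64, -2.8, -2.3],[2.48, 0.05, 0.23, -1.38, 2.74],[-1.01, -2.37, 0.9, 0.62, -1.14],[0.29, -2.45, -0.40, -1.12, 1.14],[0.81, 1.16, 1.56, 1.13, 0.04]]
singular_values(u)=[4.51, 4.08, 3.48, 2.14, 0.0]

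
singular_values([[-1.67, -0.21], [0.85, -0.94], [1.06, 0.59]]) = [2.16, 1.13]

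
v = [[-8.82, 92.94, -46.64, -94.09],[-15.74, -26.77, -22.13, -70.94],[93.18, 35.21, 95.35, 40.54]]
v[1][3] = -70.94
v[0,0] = -8.82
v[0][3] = -94.09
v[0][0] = -8.82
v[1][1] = -26.77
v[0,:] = [-8.82, 92.94, -46.64, -94.09]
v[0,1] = 92.94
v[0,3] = -94.09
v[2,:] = [93.18, 35.21, 95.35, 40.54]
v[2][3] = 40.54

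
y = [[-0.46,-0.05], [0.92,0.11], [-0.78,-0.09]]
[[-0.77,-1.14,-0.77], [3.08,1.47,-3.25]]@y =[[-0.09, -0.02], [2.47, 0.30]]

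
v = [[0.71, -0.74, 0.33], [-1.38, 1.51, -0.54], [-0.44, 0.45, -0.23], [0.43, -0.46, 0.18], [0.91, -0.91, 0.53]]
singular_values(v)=[2.9, 0.17, 0.01]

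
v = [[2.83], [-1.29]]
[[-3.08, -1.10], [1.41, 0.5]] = v @ [[-1.09, -0.39]]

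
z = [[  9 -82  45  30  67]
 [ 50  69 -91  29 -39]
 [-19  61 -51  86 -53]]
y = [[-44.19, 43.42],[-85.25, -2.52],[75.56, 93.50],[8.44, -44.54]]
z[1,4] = -39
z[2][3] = 86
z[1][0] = 50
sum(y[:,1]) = 89.86000000000001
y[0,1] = 43.42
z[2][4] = -53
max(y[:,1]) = 93.5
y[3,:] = [8.44, -44.54]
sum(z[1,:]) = 18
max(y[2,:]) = 93.5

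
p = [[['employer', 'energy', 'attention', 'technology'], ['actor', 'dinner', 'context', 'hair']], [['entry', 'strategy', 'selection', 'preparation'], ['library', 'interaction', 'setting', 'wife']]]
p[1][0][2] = 'selection'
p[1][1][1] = 'interaction'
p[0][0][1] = 'energy'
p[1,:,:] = [['entry', 'strategy', 'selection', 'preparation'], ['library', 'interaction', 'setting', 'wife']]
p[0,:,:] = [['employer', 'energy', 'attention', 'technology'], ['actor', 'dinner', 'context', 'hair']]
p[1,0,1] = 'strategy'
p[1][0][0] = 'entry'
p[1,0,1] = 'strategy'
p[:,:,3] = [['technology', 'hair'], ['preparation', 'wife']]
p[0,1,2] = 'context'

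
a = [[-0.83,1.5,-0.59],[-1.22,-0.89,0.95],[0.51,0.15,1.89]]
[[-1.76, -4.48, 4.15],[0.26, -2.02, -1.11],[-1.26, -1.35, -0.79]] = a @ [[0.24, 2.32, -0.91], [-1.29, -2.16, 2.13], [-0.63, -1.17, -0.34]]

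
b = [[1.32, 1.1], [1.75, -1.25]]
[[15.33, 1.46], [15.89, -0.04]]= b@[[10.25, 0.5], [1.64, 0.73]]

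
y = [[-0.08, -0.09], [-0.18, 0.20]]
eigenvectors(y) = [[-0.88, 0.26], [-0.48, -0.96]]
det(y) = -0.03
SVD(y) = [[0.06, -1.00], [-1.00, -0.06]] @ diag([0.2694865033877672, 0.11948650338776726]) @ [[0.65, -0.76], [0.76, 0.65]]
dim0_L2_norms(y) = [0.2, 0.22]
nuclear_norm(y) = 0.39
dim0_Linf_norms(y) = [0.18, 0.2]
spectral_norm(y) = 0.27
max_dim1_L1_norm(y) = 0.38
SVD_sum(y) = [[0.01, -0.01], [-0.17, 0.2]] + [[-0.09, -0.08], [-0.01, -0.0]]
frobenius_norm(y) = 0.29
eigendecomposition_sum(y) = [[-0.11, -0.03], [-0.06, -0.02]] + [[0.03, -0.06], [-0.12, 0.22]]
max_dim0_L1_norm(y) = 0.29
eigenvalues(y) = [-0.13, 0.25]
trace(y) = 0.12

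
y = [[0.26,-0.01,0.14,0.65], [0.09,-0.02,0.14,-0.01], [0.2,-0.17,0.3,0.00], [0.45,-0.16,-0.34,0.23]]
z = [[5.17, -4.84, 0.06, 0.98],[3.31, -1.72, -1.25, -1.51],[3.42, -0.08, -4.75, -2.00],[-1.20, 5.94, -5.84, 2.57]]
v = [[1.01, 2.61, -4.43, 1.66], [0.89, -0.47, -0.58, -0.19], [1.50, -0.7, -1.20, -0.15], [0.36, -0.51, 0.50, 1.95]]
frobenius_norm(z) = 13.59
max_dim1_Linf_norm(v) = 4.43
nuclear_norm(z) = 22.22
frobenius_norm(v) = 6.34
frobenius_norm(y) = 1.05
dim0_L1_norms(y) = [1.0, 0.36, 0.92, 0.89]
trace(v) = 1.29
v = y @ z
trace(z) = 1.27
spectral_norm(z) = 10.27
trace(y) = 0.77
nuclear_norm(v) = 9.87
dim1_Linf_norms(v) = [4.43, 0.89, 1.5, 1.95]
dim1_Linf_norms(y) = [0.65, 0.14, 0.3, 0.45]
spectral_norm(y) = 0.83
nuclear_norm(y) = 1.76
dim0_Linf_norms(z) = [5.17, 5.94, 5.84, 2.57]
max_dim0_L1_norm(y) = 1.0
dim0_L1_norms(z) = [13.1, 12.58, 11.9, 7.06]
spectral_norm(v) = 5.59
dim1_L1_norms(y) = [1.06, 0.26, 0.67, 1.18]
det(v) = 0.81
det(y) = -0.01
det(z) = -116.31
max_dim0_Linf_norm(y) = 0.65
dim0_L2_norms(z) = [7.13, 7.85, 7.63, 3.72]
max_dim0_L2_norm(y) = 0.69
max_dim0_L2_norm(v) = 4.65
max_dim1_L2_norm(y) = 0.71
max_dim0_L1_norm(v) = 6.71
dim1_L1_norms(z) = [11.05, 7.79, 10.25, 15.55]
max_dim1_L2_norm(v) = 5.5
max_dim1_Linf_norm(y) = 0.65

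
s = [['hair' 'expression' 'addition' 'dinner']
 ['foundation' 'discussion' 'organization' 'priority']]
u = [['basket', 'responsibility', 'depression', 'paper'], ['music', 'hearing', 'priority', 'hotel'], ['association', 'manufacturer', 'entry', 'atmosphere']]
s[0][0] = 'hair'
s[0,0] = 'hair'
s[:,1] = ['expression', 'discussion']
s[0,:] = ['hair', 'expression', 'addition', 'dinner']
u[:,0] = ['basket', 'music', 'association']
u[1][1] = 'hearing'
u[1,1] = 'hearing'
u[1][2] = 'priority'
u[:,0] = ['basket', 'music', 'association']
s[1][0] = 'foundation'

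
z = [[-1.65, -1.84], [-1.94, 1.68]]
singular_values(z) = [2.57, 2.47]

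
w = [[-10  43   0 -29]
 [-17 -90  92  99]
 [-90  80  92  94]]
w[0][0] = -10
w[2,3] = 94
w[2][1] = 80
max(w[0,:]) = 43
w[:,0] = [-10, -17, -90]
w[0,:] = [-10, 43, 0, -29]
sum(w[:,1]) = 33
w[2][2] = 92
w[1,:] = [-17, -90, 92, 99]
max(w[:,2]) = 92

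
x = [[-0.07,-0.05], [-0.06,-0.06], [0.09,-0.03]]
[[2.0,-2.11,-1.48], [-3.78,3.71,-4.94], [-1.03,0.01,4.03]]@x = [[-0.15,0.07], [-0.4,0.11], [0.43,-0.07]]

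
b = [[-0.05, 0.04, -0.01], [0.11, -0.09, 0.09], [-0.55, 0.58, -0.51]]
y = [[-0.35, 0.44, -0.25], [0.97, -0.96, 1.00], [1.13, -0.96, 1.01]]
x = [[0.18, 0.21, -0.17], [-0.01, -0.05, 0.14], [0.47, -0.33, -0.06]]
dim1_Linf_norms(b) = [0.05, 0.11, 0.58]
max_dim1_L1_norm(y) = 3.1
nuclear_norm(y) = 2.76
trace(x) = 0.07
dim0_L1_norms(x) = [0.66, 0.59, 0.37]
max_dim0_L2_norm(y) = 1.53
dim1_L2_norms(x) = [0.32, 0.15, 0.58]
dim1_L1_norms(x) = [0.56, 0.2, 0.86]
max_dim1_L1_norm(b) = 1.64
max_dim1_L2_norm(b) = 0.95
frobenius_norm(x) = 0.68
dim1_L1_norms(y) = [1.04, 2.93, 3.1]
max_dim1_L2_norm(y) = 1.79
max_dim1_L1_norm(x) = 0.86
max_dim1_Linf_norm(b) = 0.58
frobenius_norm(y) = 2.54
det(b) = 0.00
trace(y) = -0.30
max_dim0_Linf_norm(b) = 0.58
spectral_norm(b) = 0.96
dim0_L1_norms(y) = [2.45, 2.36, 2.26]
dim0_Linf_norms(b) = [0.55, 0.58, 0.51]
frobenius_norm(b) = 0.97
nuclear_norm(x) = 1.01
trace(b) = -0.65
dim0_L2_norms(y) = [1.53, 1.43, 1.44]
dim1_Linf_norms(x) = [0.21, 0.14, 0.47]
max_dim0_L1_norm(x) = 0.66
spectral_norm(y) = 2.54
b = x @ y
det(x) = 0.02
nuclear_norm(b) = 1.01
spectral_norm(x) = 0.58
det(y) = 0.03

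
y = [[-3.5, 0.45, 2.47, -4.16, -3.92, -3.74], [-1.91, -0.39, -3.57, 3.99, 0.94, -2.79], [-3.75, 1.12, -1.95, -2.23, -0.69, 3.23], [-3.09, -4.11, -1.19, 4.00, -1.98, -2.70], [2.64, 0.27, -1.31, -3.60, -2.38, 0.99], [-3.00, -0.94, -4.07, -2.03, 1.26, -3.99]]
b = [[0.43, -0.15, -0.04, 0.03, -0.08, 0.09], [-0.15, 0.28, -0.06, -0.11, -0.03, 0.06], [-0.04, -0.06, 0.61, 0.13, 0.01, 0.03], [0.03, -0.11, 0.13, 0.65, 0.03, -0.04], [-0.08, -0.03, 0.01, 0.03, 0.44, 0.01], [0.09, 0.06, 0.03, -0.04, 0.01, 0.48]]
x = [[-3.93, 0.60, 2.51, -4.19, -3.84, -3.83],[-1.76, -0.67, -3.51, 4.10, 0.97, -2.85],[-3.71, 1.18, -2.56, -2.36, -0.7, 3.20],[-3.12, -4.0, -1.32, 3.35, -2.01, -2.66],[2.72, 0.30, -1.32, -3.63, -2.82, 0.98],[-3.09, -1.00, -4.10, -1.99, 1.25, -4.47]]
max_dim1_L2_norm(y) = 8.08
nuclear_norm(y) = 36.54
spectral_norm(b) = 0.80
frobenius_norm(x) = 16.82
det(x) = 24509.04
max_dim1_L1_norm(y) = 18.24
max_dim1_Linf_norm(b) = 0.65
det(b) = 0.01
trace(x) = -11.10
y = x + b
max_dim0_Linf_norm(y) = 4.16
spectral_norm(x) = 10.54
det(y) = 22502.13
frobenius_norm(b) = 1.28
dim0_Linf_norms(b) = [0.43, 0.28, 0.61, 0.65, 0.44, 0.48]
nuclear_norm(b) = 2.89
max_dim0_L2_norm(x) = 8.26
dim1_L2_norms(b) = [0.47, 0.35, 0.63, 0.67, 0.45, 0.49]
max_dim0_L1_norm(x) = 19.62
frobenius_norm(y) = 16.52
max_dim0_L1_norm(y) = 20.01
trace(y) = -8.21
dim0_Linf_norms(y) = [3.75, 4.11, 4.07, 4.16, 3.92, 3.99]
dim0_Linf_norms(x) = [3.93, 4.0, 4.1, 4.19, 3.84, 4.47]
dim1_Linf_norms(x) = [4.19, 4.1, 3.71, 4.0, 3.63, 4.47]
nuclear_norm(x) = 37.18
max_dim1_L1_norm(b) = 0.99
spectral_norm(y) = 10.42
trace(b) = 2.89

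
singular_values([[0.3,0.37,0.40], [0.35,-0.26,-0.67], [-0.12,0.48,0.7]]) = [1.24, 0.47, 0.06]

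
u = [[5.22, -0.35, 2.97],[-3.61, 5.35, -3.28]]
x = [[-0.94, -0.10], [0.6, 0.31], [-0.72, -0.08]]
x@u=[[-4.55, -0.21, -2.46], [2.01, 1.45, 0.77], [-3.47, -0.18, -1.88]]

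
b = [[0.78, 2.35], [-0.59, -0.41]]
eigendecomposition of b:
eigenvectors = [[(0.89+0j), (0.89-0j)], [(-0.23+0.39j), -0.23-0.39j]]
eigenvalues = [(0.19+1.02j), (0.19-1.02j)]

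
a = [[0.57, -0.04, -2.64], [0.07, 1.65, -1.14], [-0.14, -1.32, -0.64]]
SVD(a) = [[-0.87, 0.28, -0.4], [-0.48, -0.67, 0.57], [-0.11, 0.69, 0.72]] @ diag([3.0229372944944366, 2.0664901616295026, 0.29354475884118664]) @ [[-0.17, -0.2, 0.96], [0.01, -0.98, -0.20], [-0.99, 0.03, -0.17]]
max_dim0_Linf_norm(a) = 2.64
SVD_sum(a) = [[0.45, 0.53, -2.54],[0.25, 0.29, -1.39],[0.06, 0.07, -0.31]] + [[0.0, -0.57, -0.12],[-0.01, 1.35, 0.28],[0.01, -1.39, -0.29]] + [[0.12,-0.0,0.02], [-0.16,0.00,-0.03], [-0.21,0.01,-0.04]]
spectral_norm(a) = 3.02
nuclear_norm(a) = 5.38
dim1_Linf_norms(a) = [2.64, 1.65, 1.32]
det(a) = -1.83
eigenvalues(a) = [2.26, 0.62, -1.3]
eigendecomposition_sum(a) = [[0.10, 1.3, -0.61], [0.14, 1.76, -0.82], [-0.07, -0.86, 0.40]] + [[0.55, -0.68, -0.54], [-0.05, 0.06, 0.05], [-0.01, 0.01, 0.01]] + [[-0.09, -0.67, -1.49], [-0.02, -0.17, -0.37], [-0.06, -0.47, -1.05]]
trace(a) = 1.58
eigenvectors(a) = [[-0.55,-1.0,0.8], [-0.75,0.09,0.20], [0.37,0.02,0.57]]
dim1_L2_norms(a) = [2.7, 2.01, 1.47]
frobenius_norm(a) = 3.67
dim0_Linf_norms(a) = [0.57, 1.65, 2.64]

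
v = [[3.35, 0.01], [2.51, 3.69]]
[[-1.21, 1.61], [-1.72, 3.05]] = v @ [[-0.36, 0.48], [-0.22, 0.50]]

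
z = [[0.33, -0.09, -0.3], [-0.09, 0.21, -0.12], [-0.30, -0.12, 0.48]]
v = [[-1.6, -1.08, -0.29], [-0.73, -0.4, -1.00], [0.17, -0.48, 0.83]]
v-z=[[-1.93, -0.99, 0.01], [-0.64, -0.61, -0.88], [0.47, -0.36, 0.35]]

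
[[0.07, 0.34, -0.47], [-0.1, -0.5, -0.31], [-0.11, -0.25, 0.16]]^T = [[0.07, -0.1, -0.11],[0.34, -0.5, -0.25],[-0.47, -0.31, 0.16]]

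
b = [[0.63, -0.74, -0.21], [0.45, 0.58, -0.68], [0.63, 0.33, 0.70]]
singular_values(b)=[1.0, 1.0, 0.99]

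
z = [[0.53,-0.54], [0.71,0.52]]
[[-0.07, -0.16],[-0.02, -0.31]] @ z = [[-0.15, -0.05], [-0.23, -0.15]]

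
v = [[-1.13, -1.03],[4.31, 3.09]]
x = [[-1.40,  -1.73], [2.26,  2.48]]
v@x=[[-0.75, -0.6], [0.95, 0.21]]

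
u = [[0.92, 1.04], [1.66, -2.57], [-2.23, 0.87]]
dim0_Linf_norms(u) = [2.23, 2.57]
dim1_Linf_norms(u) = [1.04, 2.57, 2.23]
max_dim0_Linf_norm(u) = 2.57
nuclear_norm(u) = 5.51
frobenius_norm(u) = 4.13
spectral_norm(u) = 3.71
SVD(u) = [[0.02, 0.77],[-0.81, -0.37],[0.59, -0.53]] @ diag([3.70932092751568, 1.8053360509041567]) @ [[-0.71, 0.70], [0.70, 0.71]]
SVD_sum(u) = [[-0.05,0.05], [2.13,-2.1], [-1.56,1.54]] + [[0.97, 0.99],  [-0.47, -0.47],  [-0.67, -0.67]]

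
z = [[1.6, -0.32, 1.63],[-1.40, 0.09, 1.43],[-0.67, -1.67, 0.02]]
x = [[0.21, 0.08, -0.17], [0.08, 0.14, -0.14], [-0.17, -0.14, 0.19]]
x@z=[[0.34, 0.22, 0.45],  [0.03, 0.22, 0.33],  [-0.2, -0.28, -0.47]]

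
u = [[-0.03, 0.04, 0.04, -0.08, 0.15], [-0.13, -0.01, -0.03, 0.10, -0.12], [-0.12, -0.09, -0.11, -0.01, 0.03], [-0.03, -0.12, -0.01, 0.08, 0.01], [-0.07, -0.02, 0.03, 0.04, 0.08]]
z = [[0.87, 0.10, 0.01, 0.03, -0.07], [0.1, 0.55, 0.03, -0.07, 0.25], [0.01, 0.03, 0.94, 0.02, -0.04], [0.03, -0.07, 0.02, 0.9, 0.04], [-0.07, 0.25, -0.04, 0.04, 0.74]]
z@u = [[-0.04,  0.03,  0.03,  -0.06,  0.11], [-0.09,  -0.0,  -0.01,  0.05,  -0.03], [-0.11,  -0.09,  -0.11,  -0.01,  0.02], [-0.02,  -0.11,  -0.01,  0.06,  0.03], [-0.08,  -0.02,  0.02,  0.06,  0.02]]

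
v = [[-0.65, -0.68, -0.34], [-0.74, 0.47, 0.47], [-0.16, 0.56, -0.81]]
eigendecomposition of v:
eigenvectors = [[(-0.42+0j), 0.08+0.64j, (0.08-0.64j)],[(0.86+0j), -0.20+0.31j, (-0.2-0.31j)],[(0.3+0j), 0.67+0.00j, (0.67-0j)]]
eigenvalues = [(1+0j), (-0.99+0.1j), (-0.99-0.1j)]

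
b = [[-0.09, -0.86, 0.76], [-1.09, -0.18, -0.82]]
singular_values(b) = [1.44, 1.07]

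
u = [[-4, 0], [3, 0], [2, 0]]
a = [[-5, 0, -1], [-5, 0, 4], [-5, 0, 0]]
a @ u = [[18, 0], [28, 0], [20, 0]]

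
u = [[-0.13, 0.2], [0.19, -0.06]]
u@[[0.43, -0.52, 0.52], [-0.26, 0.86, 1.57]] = [[-0.11, 0.24, 0.25], [0.10, -0.15, 0.00]]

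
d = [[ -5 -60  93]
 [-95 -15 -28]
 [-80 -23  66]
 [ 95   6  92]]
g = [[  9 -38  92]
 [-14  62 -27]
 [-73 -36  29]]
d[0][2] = 93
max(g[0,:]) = 92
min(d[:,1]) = -60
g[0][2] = 92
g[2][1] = -36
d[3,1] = 6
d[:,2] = [93, -28, 66, 92]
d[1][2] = -28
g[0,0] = 9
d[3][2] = 92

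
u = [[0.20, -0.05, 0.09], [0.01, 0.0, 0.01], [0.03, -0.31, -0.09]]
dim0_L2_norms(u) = [0.2, 0.31, 0.13]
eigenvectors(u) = [[1.00,  0.33,  -0.42], [0.05,  0.08,  -0.24], [0.05,  -0.94,  0.88]]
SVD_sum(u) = [[0.02, -0.07, -0.02], [0.0, -0.00, -0.00], [0.07, -0.31, -0.07]] + [[0.18, 0.02, 0.11],  [0.01, 0.00, 0.01],  [-0.04, -0.00, -0.02]] + [[0.00,0.0,-0.0], [-0.0,-0.00,0.0], [-0.00,-0.0,0.00]]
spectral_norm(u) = 0.33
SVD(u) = [[-0.23, 0.97, 0.06],[-0.0, 0.06, -1.0],[-0.97, -0.23, -0.01]] @ diag([0.32896279235661574, 0.2183304244213248, 0.003912418298476557]) @ [[-0.23, 0.95, 0.20], [0.86, 0.10, 0.5], [0.45, 0.29, -0.84]]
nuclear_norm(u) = 0.55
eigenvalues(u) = [0.2, -0.07, -0.02]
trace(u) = 0.11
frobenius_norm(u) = 0.39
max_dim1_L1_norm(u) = 0.43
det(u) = 0.00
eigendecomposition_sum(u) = [[0.21, -0.14, 0.06], [0.01, -0.01, 0.00], [0.01, -0.01, 0.00]] + [[-0.01, 0.14, 0.03], [-0.0, 0.04, 0.01], [0.03, -0.41, -0.10]] + [[0.0, -0.05, -0.00], [0.00, -0.03, -0.0], [-0.01, 0.11, 0.01]]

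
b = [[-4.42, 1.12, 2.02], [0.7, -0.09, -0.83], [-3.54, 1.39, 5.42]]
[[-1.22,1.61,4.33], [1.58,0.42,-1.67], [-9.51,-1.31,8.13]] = b @[[-0.44, -0.26, -0.87], [1.59, 2.14, -2.33], [-2.45, -0.96, 1.53]]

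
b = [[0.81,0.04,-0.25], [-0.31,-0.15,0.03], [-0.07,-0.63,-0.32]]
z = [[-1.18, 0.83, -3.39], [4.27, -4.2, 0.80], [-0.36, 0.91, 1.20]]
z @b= [[-0.98, 1.96, 1.4], [4.7, 0.3, -1.45], [-0.66, -0.91, -0.27]]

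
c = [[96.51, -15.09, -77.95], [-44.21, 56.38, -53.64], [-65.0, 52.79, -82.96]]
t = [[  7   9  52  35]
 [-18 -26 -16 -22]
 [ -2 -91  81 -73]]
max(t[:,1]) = 9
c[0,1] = -15.09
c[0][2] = -77.95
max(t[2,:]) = 81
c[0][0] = 96.51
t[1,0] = -18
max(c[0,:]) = 96.51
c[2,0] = -65.0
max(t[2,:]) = 81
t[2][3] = -73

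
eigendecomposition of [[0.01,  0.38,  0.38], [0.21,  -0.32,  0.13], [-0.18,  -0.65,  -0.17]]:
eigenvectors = [[(-0.24-0.6j), -0.24+0.60j, (-0.72+0j)], [(-0.13-0.23j), (-0.13+0.23j), 0.46+0.00j], [(0.71+0j), (0.71-0j), (0.51+0j)]]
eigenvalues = [(0.01+0.37j), (0.01-0.37j), (-0.5+0j)]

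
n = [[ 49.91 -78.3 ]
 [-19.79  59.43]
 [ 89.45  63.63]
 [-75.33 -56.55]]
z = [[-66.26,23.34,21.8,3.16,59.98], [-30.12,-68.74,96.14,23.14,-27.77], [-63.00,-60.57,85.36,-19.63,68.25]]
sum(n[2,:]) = 153.08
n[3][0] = -75.33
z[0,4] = 59.98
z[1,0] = -30.12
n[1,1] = 59.43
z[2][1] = -60.57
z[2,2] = 85.36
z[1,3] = 23.14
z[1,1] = -68.74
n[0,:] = [49.91, -78.3]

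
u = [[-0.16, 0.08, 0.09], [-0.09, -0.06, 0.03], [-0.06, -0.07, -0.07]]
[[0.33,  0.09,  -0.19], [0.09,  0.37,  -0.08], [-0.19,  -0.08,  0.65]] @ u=[[-0.05, 0.03, 0.05], [-0.04, -0.01, 0.02], [-0.0, -0.06, -0.06]]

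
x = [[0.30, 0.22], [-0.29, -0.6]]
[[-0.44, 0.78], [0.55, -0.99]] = x @ [[-1.23, 2.16], [-0.32, 0.61]]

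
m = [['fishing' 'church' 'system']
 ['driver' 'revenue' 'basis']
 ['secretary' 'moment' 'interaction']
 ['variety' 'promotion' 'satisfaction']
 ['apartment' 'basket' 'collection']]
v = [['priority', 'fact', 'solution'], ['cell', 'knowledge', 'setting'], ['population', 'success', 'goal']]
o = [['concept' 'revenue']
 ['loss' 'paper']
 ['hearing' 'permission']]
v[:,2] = ['solution', 'setting', 'goal']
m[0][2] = 'system'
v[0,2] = 'solution'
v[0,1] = 'fact'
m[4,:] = ['apartment', 'basket', 'collection']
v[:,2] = ['solution', 'setting', 'goal']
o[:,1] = ['revenue', 'paper', 'permission']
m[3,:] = ['variety', 'promotion', 'satisfaction']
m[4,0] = 'apartment'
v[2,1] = 'success'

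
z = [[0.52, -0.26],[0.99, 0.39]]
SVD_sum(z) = [[0.44,0.1], [1.03,0.24]] + [[0.08, -0.36], [-0.04, 0.15]]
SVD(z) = [[-0.39, -0.92], [-0.92, 0.39]] @ diag([1.1438207607706585, 0.40233576429399354]) @ [[-0.97, -0.22], [-0.22, 0.97]]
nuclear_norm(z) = 1.55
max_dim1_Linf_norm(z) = 0.99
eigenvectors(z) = [[0.06+0.45j, (0.06-0.45j)], [0.89+0.00j, 0.89-0.00j]]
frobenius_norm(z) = 1.21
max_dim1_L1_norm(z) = 1.38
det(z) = 0.46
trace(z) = 0.91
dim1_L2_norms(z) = [0.58, 1.06]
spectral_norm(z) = 1.14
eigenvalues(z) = [(0.46+0.5j), (0.46-0.5j)]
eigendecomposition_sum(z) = [[(0.26+0.22j),-0.13+0.12j], [0.49-0.45j,0.20+0.28j]] + [[0.26-0.22j, (-0.13-0.12j)],[(0.49+0.45j), (0.2-0.28j)]]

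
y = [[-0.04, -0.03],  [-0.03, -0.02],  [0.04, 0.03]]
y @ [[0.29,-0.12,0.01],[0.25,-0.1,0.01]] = [[-0.02,0.01,-0.00], [-0.01,0.01,-0.0], [0.02,-0.01,0.0]]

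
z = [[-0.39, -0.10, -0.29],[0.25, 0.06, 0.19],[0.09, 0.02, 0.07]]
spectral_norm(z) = 0.60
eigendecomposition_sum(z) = [[-0.39, -0.11, -0.29], [0.25, 0.07, 0.19], [0.09, 0.02, 0.07]] + [[0.0, 0.01, -0.00],[-0.00, -0.01, 0.00],[-0.0, -0.0, 0.0]] + [[-0.0, -0.00, 0.0], [0.00, 0.0, -0.0], [0.00, 0.0, -0.00]]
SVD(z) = [[-0.82, -0.53, -0.2], [0.53, -0.61, -0.59], [0.19, -0.59, 0.78]] @ diag([0.6014694526864939, 0.005873455968132934, 8.7133800739816e-18]) @ [[0.78, 0.2, 0.59], [0.23, 0.79, -0.57], [-0.58, 0.58, 0.58]]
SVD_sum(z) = [[-0.39,  -0.10,  -0.29],[0.25,  0.06,  0.19],[0.09,  0.02,  0.07]] + [[-0.00, -0.00, 0.00], [-0.00, -0.0, 0.00], [-0.00, -0.00, 0.00]] + [[0.00, -0.0, -0.0], [0.0, -0.0, -0.00], [-0.0, 0.00, 0.0]]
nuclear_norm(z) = 0.61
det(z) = 0.00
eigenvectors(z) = [[-0.82,  -0.51,  -0.58], [0.53,  0.74,  0.58], [0.19,  0.43,  0.58]]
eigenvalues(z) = [-0.26, -0.0, -0.0]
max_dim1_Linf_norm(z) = 0.39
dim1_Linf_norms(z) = [0.39, 0.25, 0.09]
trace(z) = -0.26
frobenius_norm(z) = 0.60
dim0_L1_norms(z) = [0.73, 0.18, 0.55]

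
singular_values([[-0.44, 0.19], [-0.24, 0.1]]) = [0.55, 0.0]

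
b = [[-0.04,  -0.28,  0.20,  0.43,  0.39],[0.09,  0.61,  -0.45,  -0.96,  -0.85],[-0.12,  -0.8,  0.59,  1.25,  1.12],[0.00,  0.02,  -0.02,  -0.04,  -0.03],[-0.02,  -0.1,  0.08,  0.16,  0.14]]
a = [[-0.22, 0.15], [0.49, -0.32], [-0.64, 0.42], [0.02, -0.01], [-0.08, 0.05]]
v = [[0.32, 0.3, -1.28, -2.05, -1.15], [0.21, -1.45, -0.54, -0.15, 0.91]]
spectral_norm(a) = 1.00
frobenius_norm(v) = 3.26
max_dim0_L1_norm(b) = 2.84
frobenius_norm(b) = 2.56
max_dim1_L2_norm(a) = 0.77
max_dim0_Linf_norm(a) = 0.64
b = a @ v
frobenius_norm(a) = 1.00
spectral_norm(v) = 2.72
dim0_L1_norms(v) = [0.53, 1.75, 1.82, 2.2, 2.06]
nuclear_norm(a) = 1.01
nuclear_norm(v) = 4.52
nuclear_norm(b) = 2.59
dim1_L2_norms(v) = [2.71, 1.81]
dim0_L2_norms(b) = [0.16, 1.05, 0.77, 1.64, 1.47]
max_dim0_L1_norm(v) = 2.2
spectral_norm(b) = 2.56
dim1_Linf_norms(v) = [2.05, 1.45]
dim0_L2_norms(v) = [0.38, 1.48, 1.39, 2.06, 1.47]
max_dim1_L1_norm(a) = 1.06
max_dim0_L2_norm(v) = 2.06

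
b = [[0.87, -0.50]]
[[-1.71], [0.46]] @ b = [[-1.49,0.86],[0.4,-0.23]]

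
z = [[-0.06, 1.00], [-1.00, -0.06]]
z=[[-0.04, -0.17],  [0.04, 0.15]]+[[-0.02, 1.17],[-1.04, -0.21]]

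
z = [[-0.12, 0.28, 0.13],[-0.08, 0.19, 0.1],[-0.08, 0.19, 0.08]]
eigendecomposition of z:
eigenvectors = [[-0.71, -0.91, 0.66], [-0.52, -0.41, -0.1], [-0.47, 0.06, 0.74]]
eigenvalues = [0.17, -0.0, -0.02]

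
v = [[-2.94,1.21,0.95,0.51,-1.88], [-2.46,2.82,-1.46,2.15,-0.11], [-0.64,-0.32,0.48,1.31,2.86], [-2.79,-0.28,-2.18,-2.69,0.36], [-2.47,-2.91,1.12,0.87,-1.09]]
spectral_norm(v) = 5.68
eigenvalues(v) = [(3.75+0j), (0.26+3j), (0.26-3j), (-4.33+0j), (-3.35+0j)]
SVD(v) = [[-0.59,0.06,0.26,-0.34,0.68],[-0.62,-0.61,0.11,0.11,-0.47],[0.02,-0.14,0.21,0.88,0.4],[-0.42,0.29,-0.83,0.23,0.04],[-0.29,0.72,0.44,0.2,-0.4]] @ diag([5.677948043068823, 4.550189653822821, 4.173449647212192, 3.438093724481565, 1.3343574177556843]) @ [[0.91, -0.26, 0.17, -0.13, 0.25], [-0.27, -0.83, 0.23, -0.35, -0.25], [0.01, -0.12, 0.60, 0.78, -0.17], [-0.28, -0.3, -0.10, 0.22, 0.88], [-0.17, 0.37, 0.74, -0.45, 0.27]]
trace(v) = -3.42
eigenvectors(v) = [[(-0.19+0j), (-0.08+0.23j), -0.08-0.23j, 0.63+0.00j, (-0.44+0j)], [-0.58+0.00j, (-0.49-0.04j), -0.49+0.04j, (-0.01+0j), 0.18+0.00j], [(0.56+0j), -0.60+0.00j, (-0.6-0j), -0.33+0.00j, 0.28+0.00j], [-0.05+0.00j, (0.14-0.4j), 0.14+0.40j, (0.54+0j), -0.83+0.00j], [(0.56+0j), (-0.09-0.4j), -0.09+0.40j, (0.45+0j), (-0.07+0j)]]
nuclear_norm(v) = 19.17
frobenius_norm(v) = 9.16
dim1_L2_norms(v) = [3.85, 4.56, 3.26, 4.47, 4.22]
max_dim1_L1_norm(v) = 9.0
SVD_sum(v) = [[-3.06, 0.89, -0.56, 0.44, -0.84], [-3.20, 0.93, -0.58, 0.46, -0.88], [0.11, -0.03, 0.02, -0.02, 0.03], [-2.16, 0.63, -0.39, 0.31, -0.59], [-1.52, 0.44, -0.28, 0.22, -0.42]] + [[-0.08,  -0.23,  0.06,  -0.10,  -0.07], [0.73,  2.29,  -0.63,  0.98,  0.68], [0.17,  0.52,  -0.14,  0.22,  0.15], [-0.36,  -1.11,  0.31,  -0.47,  -0.33], [-0.88,  -2.73,  0.76,  -1.17,  -0.81]] + [[0.01,-0.13,0.65,0.85,-0.18], [0.01,-0.05,0.26,0.34,-0.07], [0.01,-0.10,0.51,0.66,-0.14], [-0.05,0.42,-2.06,-2.68,0.57], [0.02,-0.22,1.10,1.43,-0.31]] + [[0.33,0.35,0.12,-0.26,-1.04], [-0.11,-0.11,-0.04,0.09,0.33], [-0.84,-0.9,-0.30,0.68,2.67], [-0.22,-0.23,-0.08,0.18,0.7], [-0.19,-0.20,-0.07,0.15,0.59]] + [[-0.15, 0.34, 0.67, -0.41, 0.25], [0.11, -0.23, -0.47, 0.29, -0.17], [-0.09, 0.2, 0.4, -0.24, 0.15], [-0.01, 0.02, 0.04, -0.02, 0.02], [0.09, -0.2, -0.39, 0.24, -0.14]]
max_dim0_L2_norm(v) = 5.38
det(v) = 494.66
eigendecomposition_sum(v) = [[(-0.14-0j), 0.61-0.00j, (-0.44+0j), (0.08-0j), (-0.21+0j)], [-0.42-0.00j, 1.90-0.00j, -1.36+0.00j, (0.24-0j), -0.66+0.00j], [0.41+0.00j, -1.86+0.00j, (1.32+0j), (-0.23+0j), (0.64+0j)], [-0.04-0.00j, (0.18-0j), (-0.12+0j), 0.02-0.00j, (-0.06+0j)], [(0.41+0j), -1.85+0.00j, (1.32+0j), (-0.23+0j), (0.64+0j)]] + [[0.02+0.55j,(0.33-0.22j),(0.35+0.25j),0.17-0.23j,0.02-0.32j], [-1.08+0.32j,0.61+0.55j,(-0.32+0.82j),0.54+0.23j,0.64-0.12j], [(-1.28+0.48j),(0.79+0.61j),(-0.32+1.02j),0.68+0.23j,(0.77-0.21j)], [(-0.03-0.97j),-0.60+0.39j,-0.61-0.45j,-0.32+0.40j,-0.04+0.57j], [(-0.51-0.78j),(-0.29+0.62j),(-0.72-0.06j),(-0.05+0.49j),0.25+0.48j]] + [[0.02-0.55j, 0.33+0.22j, 0.35-0.25j, (0.17+0.23j), (0.02+0.32j)], [(-1.08-0.32j), 0.61-0.55j, (-0.32-0.82j), (0.54-0.23j), 0.64+0.12j], [(-1.28-0.48j), (0.79-0.61j), (-0.32-1.02j), (0.68-0.23j), 0.77+0.21j], [(-0.03+0.97j), -0.60-0.39j, (-0.61+0.45j), -0.32-0.40j, (-0.04-0.57j)], [-0.51+0.78j, (-0.29-0.62j), -0.72+0.06j, (-0.05-0.49j), 0.25-0.48j]] + [[-2.58+0.00j,  -0.85-0.00j,  2.07-0.00j,  (2.16+0j),  (-3.59-0j)], [0.02-0.00j,  0.01+0.00j,  -0.02+0.00j,  (-0.02-0j),  (0.03+0j)], [(1.34-0j),  (0.44+0j),  (-1.07+0j),  (-1.12-0j),  1.86+0.00j], [-2.21+0.00j,  (-0.72-0j),  (1.77-0j),  (1.85+0j),  -3.07-0.00j], [-1.82+0.00j,  -0.60-0.00j,  1.46-0.00j,  1.52+0.00j,  -2.53-0.00j]] + [[(-0.26-0j),0.78-0.00j,-1.37-0.00j,(-2.08-0j),(1.89+0j)],[0.11+0.00j,-0.31+0.00j,0.56+0.00j,0.84+0.00j,-0.77-0.00j],[0.16+0.00j,-0.49+0.00j,(0.86+0j),1.31+0.00j,-1.19-0.00j],[(-0.49-0j),1.47-0.00j,(-2.6-0j),(-3.93-0j),3.57+0.00j],[-0.04-0.00j,0.12-0.00j,(-0.21-0j),-0.32-0.00j,(0.29+0j)]]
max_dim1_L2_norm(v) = 4.56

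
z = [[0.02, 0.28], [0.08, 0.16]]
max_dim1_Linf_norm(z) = 0.28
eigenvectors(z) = [[-0.95, -0.77],[0.32, -0.64]]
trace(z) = 0.18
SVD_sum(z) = [[0.05, 0.27], [0.03, 0.17]] + [[-0.03, 0.01], [0.05, -0.01]]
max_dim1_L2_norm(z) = 0.28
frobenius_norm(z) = 0.33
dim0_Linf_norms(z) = [0.08, 0.28]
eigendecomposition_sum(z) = [[-0.05, 0.06], [0.02, -0.02]] + [[0.07,0.22], [0.06,0.18]]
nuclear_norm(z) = 0.39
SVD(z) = [[-0.85, -0.52], [-0.52, 0.85]] @ diag([0.32766831962901677, 0.058595838687542555]) @ [[-0.18, -0.98],[0.98, -0.18]]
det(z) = -0.02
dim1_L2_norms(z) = [0.28, 0.18]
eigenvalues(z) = [-0.08, 0.26]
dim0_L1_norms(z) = [0.1, 0.44]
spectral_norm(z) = 0.33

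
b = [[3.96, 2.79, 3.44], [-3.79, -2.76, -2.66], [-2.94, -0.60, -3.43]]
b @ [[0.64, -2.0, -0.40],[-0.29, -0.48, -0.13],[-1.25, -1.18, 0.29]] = [[-2.57, -13.32, -0.95], [1.70, 12.04, 1.10], [2.58, 10.22, 0.26]]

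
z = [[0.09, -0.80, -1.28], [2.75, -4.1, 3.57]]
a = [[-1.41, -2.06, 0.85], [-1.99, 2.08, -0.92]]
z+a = [[-1.32,  -2.86,  -0.43],  [0.76,  -2.02,  2.65]]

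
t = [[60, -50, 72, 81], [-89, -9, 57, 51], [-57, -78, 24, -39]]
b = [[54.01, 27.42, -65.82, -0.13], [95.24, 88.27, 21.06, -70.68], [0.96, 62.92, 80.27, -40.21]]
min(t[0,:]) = -50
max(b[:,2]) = 80.27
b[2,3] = -40.21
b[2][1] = 62.92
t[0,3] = 81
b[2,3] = -40.21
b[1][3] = -70.68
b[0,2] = -65.82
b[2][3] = -40.21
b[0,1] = 27.42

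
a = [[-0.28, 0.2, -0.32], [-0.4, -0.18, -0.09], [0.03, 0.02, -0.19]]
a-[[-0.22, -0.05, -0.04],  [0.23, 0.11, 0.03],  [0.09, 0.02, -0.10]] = [[-0.06, 0.25, -0.28], [-0.63, -0.29, -0.12], [-0.06, 0.00, -0.09]]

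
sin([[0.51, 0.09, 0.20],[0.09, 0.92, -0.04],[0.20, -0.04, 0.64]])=[[0.48, 0.07, 0.17], [0.07, 0.79, -0.03], [0.17, -0.03, 0.59]]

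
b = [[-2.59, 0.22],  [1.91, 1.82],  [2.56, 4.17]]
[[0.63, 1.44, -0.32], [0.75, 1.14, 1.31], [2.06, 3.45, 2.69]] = b@[[-0.19,-0.46,0.17], [0.61,1.11,0.54]]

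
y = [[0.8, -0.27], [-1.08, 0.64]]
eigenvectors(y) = [[0.50, 0.4], [-0.87, 0.92]]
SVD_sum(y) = [[0.74, -0.38], [-1.12, 0.57]] + [[0.06, 0.11],[0.04, 0.07]]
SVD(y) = [[-0.55,0.83], [0.83,0.55]] @ diag([1.5058143975596872, 0.1463659800020366]) @ [[-0.89,0.45], [0.45,0.89]]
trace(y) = 1.44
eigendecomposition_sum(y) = [[0.73, -0.31], [-1.25, 0.54]] + [[0.07,0.04], [0.17,0.1]]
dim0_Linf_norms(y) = [1.08, 0.64]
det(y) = 0.22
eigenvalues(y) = [1.27, 0.17]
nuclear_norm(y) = 1.65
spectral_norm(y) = 1.51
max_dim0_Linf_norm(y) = 1.08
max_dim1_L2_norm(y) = 1.26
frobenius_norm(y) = 1.51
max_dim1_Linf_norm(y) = 1.08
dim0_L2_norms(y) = [1.34, 0.69]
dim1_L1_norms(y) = [1.07, 1.72]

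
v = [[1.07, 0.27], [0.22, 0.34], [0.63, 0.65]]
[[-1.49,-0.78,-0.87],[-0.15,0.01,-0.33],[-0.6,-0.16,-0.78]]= v@[[-1.53,  -0.88,  -0.67], [0.56,  0.61,  -0.55]]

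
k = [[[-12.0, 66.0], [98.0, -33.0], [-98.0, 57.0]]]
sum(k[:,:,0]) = -12.0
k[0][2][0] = -98.0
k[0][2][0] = -98.0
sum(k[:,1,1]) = -33.0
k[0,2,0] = -98.0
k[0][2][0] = -98.0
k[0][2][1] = 57.0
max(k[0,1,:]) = 98.0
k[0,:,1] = [66.0, -33.0, 57.0]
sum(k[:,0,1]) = 66.0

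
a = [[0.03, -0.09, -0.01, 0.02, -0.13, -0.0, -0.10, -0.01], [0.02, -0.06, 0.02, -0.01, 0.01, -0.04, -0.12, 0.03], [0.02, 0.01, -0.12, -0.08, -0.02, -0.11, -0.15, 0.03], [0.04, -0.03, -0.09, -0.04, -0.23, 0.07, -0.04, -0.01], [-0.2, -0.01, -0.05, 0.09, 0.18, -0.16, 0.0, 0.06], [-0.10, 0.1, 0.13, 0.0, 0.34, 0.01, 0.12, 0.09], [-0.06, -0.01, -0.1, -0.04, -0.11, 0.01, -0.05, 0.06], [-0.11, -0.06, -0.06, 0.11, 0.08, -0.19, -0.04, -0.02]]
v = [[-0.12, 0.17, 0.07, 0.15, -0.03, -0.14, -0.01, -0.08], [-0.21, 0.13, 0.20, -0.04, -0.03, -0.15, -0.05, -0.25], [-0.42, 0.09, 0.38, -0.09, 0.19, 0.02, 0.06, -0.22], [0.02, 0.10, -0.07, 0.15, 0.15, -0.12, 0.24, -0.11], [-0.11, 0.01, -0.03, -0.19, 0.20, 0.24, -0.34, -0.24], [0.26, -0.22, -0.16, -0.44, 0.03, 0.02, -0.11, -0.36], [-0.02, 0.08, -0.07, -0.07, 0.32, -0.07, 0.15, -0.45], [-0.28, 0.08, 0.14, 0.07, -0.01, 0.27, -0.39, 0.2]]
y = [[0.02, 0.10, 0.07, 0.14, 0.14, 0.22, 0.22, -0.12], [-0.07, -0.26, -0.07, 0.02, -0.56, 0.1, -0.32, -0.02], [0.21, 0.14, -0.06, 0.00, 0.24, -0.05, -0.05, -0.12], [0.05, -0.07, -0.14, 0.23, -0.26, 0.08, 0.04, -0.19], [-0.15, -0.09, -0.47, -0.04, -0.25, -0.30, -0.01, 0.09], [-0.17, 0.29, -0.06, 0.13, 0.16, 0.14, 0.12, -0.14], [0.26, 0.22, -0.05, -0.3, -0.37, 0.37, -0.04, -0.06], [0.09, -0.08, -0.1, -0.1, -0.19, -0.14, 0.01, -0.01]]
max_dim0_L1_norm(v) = 1.91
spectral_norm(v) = 0.91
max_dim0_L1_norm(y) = 2.17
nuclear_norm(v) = 3.21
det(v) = 0.00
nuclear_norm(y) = 3.43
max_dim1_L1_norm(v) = 1.6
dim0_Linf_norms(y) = [0.26, 0.29, 0.47, 0.3, 0.56, 0.37, 0.32, 0.19]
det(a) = -0.00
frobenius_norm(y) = 1.49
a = v @ y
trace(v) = 1.11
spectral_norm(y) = 0.99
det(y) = -0.00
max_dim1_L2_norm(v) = 0.69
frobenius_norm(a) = 0.76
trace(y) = -0.23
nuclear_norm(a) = 1.48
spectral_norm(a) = 0.59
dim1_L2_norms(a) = [0.19, 0.15, 0.24, 0.27, 0.34, 0.42, 0.18, 0.28]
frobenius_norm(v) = 1.54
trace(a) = -0.07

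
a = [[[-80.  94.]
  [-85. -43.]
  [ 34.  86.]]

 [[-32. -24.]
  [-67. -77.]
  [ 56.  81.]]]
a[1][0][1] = -24.0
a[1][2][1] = 81.0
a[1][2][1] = 81.0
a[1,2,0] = 56.0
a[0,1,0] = -85.0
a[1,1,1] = -77.0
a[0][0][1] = 94.0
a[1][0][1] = -24.0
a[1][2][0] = 56.0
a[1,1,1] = -77.0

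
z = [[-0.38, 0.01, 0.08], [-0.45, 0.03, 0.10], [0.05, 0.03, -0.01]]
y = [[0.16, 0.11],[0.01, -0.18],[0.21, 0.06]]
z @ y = [[-0.04, -0.04], [-0.05, -0.05], [0.01, -0.00]]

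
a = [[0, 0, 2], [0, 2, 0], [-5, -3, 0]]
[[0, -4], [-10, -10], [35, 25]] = a@[[-4, -2], [-5, -5], [0, -2]]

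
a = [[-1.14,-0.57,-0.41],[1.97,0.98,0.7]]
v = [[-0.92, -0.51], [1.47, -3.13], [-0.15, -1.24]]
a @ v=[[0.27, 2.87], [-0.48, -4.94]]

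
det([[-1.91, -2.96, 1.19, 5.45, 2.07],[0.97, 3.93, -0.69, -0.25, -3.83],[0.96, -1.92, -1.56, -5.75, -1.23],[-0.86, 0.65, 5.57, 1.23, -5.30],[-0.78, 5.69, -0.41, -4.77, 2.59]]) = -1737.148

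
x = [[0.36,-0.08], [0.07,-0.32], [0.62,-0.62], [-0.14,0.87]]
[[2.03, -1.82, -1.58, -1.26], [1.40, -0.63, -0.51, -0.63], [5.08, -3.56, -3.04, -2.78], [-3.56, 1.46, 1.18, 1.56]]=x@[[4.89,-4.85,-4.23,-3.21],[-3.31,0.90,0.67,1.28]]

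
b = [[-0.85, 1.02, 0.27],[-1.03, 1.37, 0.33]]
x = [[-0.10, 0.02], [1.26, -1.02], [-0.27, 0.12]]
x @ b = [[0.06, -0.07, -0.02],  [-0.02, -0.11, 0.0],  [0.11, -0.11, -0.03]]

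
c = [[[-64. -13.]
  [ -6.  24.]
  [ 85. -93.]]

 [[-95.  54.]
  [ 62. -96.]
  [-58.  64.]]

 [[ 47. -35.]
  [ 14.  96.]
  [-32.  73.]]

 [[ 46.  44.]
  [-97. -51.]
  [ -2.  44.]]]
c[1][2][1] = 64.0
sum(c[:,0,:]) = -16.0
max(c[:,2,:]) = 85.0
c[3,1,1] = -51.0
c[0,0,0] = -64.0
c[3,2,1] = 44.0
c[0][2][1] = -93.0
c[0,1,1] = 24.0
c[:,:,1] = [[-13.0, 24.0, -93.0], [54.0, -96.0, 64.0], [-35.0, 96.0, 73.0], [44.0, -51.0, 44.0]]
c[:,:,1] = [[-13.0, 24.0, -93.0], [54.0, -96.0, 64.0], [-35.0, 96.0, 73.0], [44.0, -51.0, 44.0]]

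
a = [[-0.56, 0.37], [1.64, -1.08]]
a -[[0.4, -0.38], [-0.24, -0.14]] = [[-0.96, 0.75], [1.88, -0.94]]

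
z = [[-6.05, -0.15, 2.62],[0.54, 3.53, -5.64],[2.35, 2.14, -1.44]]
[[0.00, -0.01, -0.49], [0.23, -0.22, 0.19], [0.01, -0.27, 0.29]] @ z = [[-1.16, -1.08, 0.76], [-1.06, -0.40, 1.57], [0.48, -0.33, 1.13]]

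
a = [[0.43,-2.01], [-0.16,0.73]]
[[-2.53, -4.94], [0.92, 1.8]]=a@[[-0.45, -1.48], [1.16, 2.14]]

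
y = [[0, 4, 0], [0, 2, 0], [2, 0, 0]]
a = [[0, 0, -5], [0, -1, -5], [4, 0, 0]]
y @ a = [[0, -4, -20], [0, -2, -10], [0, 0, -10]]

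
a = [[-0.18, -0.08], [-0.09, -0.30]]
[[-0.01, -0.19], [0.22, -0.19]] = a@[[0.47, 0.86], [-0.87, 0.38]]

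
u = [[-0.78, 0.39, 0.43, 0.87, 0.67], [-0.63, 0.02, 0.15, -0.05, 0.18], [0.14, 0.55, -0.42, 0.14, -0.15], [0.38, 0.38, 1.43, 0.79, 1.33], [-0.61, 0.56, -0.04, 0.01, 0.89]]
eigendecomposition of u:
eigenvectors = [[-0.38-0.02j, (-0.38+0.02j), -0.59+0.00j, -0.59-0.00j, (0.17+0j)], [0.14-0.16j, 0.14+0.16j, -0.33-0.22j, -0.33+0.22j, -0.55+0.00j], [(-0.05+0.01j), -0.05-0.01j, 0.16+0.50j, (0.16-0.5j), -0.53+0.00j], [-0.80+0.00j, -0.80-0.00j, 0.22-0.39j, (0.22+0.39j), (0.27+0j)], [-0.02-0.41j, (-0.02+0.41j), -0.11+0.07j, -0.11-0.07j, (0.56+0j)]]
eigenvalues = [(1.04+0.76j), (1.04-0.76j), (-0.89+0.29j), (-0.89-0.29j), (0.2+0j)]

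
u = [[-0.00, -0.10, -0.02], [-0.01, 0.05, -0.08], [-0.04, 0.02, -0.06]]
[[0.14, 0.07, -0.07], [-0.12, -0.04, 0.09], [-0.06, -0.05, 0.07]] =u@[[0.03, 0.96, -0.38], [-1.51, -0.64, 0.82], [0.49, -0.06, -0.57]]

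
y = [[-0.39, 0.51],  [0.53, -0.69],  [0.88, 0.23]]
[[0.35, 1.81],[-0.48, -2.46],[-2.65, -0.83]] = y@[[-2.66, -1.56], [-1.35, 2.36]]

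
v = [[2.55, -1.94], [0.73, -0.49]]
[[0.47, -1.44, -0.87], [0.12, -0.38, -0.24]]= v @ [[0.04, -0.19, -0.19], [-0.19, 0.49, 0.2]]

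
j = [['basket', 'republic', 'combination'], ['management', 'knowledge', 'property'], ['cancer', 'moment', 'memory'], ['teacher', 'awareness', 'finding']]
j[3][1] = 'awareness'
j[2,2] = 'memory'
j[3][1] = 'awareness'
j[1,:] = ['management', 'knowledge', 'property']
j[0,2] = 'combination'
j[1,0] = 'management'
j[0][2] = 'combination'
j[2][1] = 'moment'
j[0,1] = 'republic'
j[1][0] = 'management'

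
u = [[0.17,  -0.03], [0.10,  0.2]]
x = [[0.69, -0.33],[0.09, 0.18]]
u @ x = [[0.11, -0.06], [0.09, 0.0]]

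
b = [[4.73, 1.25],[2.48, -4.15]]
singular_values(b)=[5.5, 4.14]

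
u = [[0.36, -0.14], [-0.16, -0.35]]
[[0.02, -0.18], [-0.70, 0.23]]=u @[[0.7, -0.65],[1.69, -0.37]]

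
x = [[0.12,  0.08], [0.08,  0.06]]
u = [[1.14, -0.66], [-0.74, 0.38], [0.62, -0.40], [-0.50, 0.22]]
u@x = [[0.08, 0.05], [-0.06, -0.04], [0.04, 0.03], [-0.04, -0.03]]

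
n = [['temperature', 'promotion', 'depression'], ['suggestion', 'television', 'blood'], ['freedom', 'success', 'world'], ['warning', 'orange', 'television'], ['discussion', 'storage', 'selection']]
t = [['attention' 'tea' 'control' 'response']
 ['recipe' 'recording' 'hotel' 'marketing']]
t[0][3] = 'response'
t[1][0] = 'recipe'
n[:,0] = ['temperature', 'suggestion', 'freedom', 'warning', 'discussion']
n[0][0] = 'temperature'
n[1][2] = 'blood'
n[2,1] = 'success'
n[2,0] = 'freedom'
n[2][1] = 'success'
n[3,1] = 'orange'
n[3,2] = 'television'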